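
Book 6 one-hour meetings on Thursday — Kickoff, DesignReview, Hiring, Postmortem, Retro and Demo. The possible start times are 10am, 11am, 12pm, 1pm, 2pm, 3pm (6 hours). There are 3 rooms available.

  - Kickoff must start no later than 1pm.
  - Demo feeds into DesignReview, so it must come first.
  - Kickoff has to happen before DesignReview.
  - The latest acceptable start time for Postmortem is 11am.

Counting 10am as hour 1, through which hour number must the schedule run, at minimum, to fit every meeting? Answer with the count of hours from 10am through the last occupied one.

2 hours

The precedence chain requires at least 2 distinct hours.
With at most 3 per hour and 6 meetings, at least 2 hours are needed.
2 works (last occupied hour: 11am): for example DesignReview=11am; Demo=10am; Postmortem=11am; Retro=11am; Hiring=10am; Kickoff=10am.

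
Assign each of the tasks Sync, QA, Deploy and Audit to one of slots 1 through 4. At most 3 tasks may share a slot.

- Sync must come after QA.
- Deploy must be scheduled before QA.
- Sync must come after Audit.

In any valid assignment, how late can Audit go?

Downstream work caps Audit at 3.
Audit at 3 is achievable: Audit=3; QA=2; Sync=4; Deploy=1.

3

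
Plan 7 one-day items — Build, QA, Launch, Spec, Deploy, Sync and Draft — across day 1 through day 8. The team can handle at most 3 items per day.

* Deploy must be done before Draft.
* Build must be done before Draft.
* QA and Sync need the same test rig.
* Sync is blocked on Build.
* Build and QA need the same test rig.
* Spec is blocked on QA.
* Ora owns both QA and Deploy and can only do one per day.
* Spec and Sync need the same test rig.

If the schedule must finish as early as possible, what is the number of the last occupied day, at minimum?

3

The precedence chain requires at least 2 distinct days.
With at most 3 per day and 7 work items, at least 3 days are needed.
3 works (last occupied day: day 3): for example Launch=day 1, Draft=day 3, Sync=day 3, Deploy=day 2, Build=day 2, Spec=day 2, QA=day 1.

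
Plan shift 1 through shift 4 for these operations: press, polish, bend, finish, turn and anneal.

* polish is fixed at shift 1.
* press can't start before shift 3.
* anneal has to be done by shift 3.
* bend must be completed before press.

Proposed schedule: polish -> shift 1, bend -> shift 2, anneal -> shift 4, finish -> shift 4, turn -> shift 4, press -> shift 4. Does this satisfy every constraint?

press can't start before shift 3 — holds.
bend must be completed before press — holds.
polish is fixed at shift 1 — holds.
anneal has to be done by shift 3 — violated.

No. anneal has to be done by shift 3 is not satisfied.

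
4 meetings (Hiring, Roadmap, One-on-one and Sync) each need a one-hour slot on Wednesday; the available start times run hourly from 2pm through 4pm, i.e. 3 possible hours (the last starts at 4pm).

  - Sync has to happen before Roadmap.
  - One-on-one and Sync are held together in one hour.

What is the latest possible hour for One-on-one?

One-on-one must be in the same hour as Sync, which can't be after 3pm, so One-on-one is at most 3pm.
One-on-one at 3pm is achievable: Hiring=2pm, Roadmap=4pm, Sync=3pm, One-on-one=3pm.

3pm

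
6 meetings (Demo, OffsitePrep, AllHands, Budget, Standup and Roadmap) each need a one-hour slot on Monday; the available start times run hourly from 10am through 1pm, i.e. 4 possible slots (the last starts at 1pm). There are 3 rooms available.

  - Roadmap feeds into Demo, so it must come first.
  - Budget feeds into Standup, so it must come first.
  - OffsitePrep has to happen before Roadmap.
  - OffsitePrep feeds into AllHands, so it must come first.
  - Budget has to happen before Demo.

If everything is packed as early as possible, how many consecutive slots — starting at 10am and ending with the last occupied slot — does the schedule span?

The precedence chain requires at least 3 distinct slots.
With at most 3 per slot and 6 meetings, at least 2 slots are needed.
3 works (last occupied slot: 12pm): for example Demo in 12pm, Standup in 11am, OffsitePrep in 10am, AllHands in 11am, Budget in 10am, Roadmap in 11am.

3 slots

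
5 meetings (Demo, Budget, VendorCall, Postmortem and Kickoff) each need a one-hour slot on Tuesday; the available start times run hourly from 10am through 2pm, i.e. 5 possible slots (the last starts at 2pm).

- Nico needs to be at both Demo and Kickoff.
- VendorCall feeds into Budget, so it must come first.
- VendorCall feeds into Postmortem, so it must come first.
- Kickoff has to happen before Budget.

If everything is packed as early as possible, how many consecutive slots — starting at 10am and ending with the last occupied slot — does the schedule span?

2 slots

The precedence chain requires at least 2 distinct slots.
2 works (last occupied slot: 11am): for example VendorCall=10am, Demo=11am, Postmortem=11am, Kickoff=10am, Budget=11am.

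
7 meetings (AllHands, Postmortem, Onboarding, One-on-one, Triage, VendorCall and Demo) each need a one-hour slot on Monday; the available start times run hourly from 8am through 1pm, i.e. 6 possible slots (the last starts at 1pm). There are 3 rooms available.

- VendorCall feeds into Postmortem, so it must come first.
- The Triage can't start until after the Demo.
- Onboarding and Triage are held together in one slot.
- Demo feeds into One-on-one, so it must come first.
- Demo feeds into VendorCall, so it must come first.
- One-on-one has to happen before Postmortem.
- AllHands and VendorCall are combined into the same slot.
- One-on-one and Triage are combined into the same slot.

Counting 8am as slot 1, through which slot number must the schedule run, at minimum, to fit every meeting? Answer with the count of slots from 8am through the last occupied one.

4 slots

The precedence chain requires at least 3 distinct slots.
With at most 3 per slot and 7 meetings, at least 3 slots are needed.
Could 3 slots be enough, i.e. nothing placed later than 10am? No: Postmortem must come after VendorCall (at 8am or later) → {9am, 10am}; VendorCall must come before Postmortem (at 10am or earlier) → {8am, 9am}; One-on-one must come before Postmortem (at 10am or earlier) → {8am, 9am}; VendorCall must come after Demo (at 8am or later) → {9am}; Demo must come before VendorCall (at 9am or earlier) → {8am}; Triage must come after Demo (at 8am or later) → {9am, 10am}; One-on-one must come after Demo (at 8am or later) → {9am}; Triage must be in the same slot as One-on-one (in {9am}) → {9am}; AllHands must be in the same slot as VendorCall (in {9am}) → {9am}; Onboarding must be in the same slot as Triage (in {9am}) → {9am}; that puts AllHands, Onboarding, One-on-one, Triage and VendorCall all in 9am — more than 3 per slot.
So 3 slots is not enough.
4 works (last occupied slot: 11am): for example Postmortem -> 11am; Demo -> 8am; Triage -> 9am; Onboarding -> 9am; VendorCall -> 10am; One-on-one -> 9am; AllHands -> 10am.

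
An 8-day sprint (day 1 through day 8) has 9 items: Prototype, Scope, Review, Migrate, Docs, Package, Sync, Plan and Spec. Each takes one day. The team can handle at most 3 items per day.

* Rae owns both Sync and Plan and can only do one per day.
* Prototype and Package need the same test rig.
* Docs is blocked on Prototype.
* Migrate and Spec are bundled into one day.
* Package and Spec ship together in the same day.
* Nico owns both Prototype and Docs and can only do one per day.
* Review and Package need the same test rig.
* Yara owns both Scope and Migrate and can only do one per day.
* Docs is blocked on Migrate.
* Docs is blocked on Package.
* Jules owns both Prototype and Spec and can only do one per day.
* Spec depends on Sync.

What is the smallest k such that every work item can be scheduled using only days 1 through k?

The precedence chain requires at least 3 distinct days.
With at most 3 per day and 9 work items, at least 3 days are needed.
3 works (last occupied day: day 3): for example Review in day 3, Plan in day 3, Migrate in day 2, Scope in day 1, Prototype in day 1, Sync in day 1, Docs in day 3, Spec in day 2, Package in day 2.

3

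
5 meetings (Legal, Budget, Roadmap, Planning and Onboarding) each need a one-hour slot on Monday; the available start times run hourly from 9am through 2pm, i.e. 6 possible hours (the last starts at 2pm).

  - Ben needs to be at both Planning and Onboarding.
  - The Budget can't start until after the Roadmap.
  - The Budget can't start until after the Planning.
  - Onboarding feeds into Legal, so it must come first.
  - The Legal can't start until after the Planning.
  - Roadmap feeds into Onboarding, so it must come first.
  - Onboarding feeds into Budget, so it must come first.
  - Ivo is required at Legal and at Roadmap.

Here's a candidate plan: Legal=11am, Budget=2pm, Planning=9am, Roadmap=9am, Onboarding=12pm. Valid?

No — it violates: Onboarding feeds into Legal, so it must come first

Ivo is required at Legal and at Roadmap — holds.
Onboarding feeds into Budget, so it must come first — holds.
The Budget can't start until after the Roadmap — holds.
The Legal can't start until after the Planning — holds.
Roadmap feeds into Onboarding, so it must come first — holds.
Ben needs to be at both Planning and Onboarding — holds.
The Budget can't start until after the Planning — holds.
Onboarding feeds into Legal, so it must come first — violated.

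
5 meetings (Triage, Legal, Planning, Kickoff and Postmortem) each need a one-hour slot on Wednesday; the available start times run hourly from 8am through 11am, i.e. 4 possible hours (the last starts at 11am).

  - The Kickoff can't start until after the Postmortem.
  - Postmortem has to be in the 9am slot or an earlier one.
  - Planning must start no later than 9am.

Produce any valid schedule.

Legal in 8am, Postmortem in 8am, Kickoff in 9am, Triage in 8am, Planning in 8am

Checking: Postmortem(8am) before Kickoff(9am); Planning=8am in [8am,9am]; Postmortem=8am in [8am,9am].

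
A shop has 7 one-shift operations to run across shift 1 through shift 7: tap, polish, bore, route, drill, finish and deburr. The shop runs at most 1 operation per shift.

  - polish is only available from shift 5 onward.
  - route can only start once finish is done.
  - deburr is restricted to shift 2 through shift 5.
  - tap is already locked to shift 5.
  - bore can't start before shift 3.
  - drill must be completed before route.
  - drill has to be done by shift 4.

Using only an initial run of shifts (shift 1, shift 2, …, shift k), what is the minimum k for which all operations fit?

The precedence chain requires at least 2 distinct shifts.
With at most 1 per shift and 7 operations, at least 7 shifts are needed.
tap can't be placed before shift 5, so the schedule must run through at least shift 5.
7 works (last occupied shift: shift 7): for example tap in shift 5, deburr in shift 2, finish in shift 4, route in shift 7, drill in shift 1, bore in shift 3, polish in shift 6.

7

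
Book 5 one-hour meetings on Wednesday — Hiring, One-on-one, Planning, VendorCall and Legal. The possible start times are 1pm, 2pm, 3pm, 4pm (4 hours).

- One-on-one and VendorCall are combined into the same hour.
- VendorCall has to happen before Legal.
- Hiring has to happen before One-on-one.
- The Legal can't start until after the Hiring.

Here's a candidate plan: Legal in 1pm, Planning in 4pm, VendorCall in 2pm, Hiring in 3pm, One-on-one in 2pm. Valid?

No — it violates: The Legal can't start until after the Hiring

One-on-one and VendorCall are combined into the same hour — holds.
VendorCall has to happen before Legal — violated.
Hiring has to happen before One-on-one — violated.
The Legal can't start until after the Hiring — violated.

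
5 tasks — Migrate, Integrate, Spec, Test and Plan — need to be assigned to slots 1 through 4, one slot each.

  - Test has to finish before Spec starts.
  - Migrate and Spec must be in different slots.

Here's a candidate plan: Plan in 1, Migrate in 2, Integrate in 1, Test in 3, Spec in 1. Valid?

Migrate and Spec must be in different slots — holds.
Test has to finish before Spec starts — violated.

No — it violates: Test has to finish before Spec starts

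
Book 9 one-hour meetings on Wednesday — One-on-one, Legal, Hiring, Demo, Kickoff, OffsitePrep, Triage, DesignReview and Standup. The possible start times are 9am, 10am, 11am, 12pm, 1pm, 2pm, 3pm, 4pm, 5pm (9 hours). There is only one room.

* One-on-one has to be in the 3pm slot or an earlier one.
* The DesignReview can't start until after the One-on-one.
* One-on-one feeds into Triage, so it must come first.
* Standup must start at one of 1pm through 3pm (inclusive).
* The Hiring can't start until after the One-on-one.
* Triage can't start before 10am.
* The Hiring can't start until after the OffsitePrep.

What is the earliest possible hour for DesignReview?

Precedence pushes DesignReview to at least 10am.
DesignReview at 10am is achievable: DesignReview in 10am, Hiring in 2pm, Triage in 11am, OffsitePrep in 12pm, Demo in 4pm, Kickoff in 5pm, Standup in 1pm, Legal in 3pm, One-on-one in 9am.

10am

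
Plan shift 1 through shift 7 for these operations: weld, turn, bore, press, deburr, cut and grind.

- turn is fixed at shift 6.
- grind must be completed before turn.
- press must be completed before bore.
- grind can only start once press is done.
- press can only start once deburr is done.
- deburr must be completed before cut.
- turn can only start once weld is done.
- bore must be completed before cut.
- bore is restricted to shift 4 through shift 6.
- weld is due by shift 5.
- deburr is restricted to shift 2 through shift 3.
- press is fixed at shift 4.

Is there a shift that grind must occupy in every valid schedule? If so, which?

press is fixed at shift 4 and must come before grind, so grind is at least shift 5.
turn is fixed at shift 6 and must come after grind, so grind is at most shift 5.
So grind must be shift 5.

shift 5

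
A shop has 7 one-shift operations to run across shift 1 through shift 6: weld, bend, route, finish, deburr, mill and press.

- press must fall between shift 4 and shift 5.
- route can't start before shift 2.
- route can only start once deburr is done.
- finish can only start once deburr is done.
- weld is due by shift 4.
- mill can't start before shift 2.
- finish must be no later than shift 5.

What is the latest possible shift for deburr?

shift 4

Downstream work caps deburr at shift 4.
deburr at shift 4 is achievable: press in shift 4, weld in shift 1, route in shift 5, deburr in shift 4, finish in shift 5, mill in shift 2, bend in shift 1.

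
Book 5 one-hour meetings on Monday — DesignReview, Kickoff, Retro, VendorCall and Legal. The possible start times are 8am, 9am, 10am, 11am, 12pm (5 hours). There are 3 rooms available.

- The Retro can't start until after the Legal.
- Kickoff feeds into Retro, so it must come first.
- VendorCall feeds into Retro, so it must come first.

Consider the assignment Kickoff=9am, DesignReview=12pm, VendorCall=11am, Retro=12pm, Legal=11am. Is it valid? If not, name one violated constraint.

VendorCall feeds into Retro, so it must come first — holds.
There are 3 rooms available — holds.
The Retro can't start until after the Legal — holds.
Kickoff feeds into Retro, so it must come first — holds.

Yes, all constraints hold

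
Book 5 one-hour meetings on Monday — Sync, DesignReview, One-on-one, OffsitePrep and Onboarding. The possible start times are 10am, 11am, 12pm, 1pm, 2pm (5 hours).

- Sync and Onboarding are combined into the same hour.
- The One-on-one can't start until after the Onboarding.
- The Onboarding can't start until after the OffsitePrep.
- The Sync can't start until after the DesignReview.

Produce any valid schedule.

DesignReview in 10am; Sync in 11am; OffsitePrep in 10am; One-on-one in 12pm; Onboarding in 11am

Checking: Onboarding(11am) before One-on-one(12pm); OffsitePrep(10am) before Onboarding(11am); DesignReview(10am) before Sync(11am); Sync = Onboarding = 11am.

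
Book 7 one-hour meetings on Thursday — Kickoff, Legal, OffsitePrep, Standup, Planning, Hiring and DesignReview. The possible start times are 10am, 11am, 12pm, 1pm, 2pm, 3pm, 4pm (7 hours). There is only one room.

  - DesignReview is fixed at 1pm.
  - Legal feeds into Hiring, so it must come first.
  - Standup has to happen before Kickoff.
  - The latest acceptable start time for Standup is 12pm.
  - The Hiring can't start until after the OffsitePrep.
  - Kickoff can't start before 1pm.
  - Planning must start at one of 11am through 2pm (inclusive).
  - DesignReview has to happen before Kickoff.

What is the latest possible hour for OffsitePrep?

Downstream work caps OffsitePrep at 3pm.
OffsitePrep at 3pm is achievable: OffsitePrep=3pm, Planning=11am, Legal=12pm, Standup=10am, DesignReview=1pm, Kickoff=2pm, Hiring=4pm.

3pm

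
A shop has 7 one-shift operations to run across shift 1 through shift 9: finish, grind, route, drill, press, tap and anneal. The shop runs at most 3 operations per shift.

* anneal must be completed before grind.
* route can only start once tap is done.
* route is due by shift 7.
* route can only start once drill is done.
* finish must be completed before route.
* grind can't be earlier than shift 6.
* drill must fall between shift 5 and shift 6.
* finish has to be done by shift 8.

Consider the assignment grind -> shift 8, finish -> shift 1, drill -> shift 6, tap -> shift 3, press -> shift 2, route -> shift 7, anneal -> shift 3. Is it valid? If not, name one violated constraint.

Valid

The shop runs at most 3 operations per shift — holds.
route is due by shift 7 — holds.
anneal must be completed before grind — holds.
finish has to be done by shift 8 — holds.
grind can't be earlier than shift 6 — holds.
route can only start once drill is done — holds.
finish must be completed before route — holds.
drill must fall between shift 5 and shift 6 — holds.
route can only start once tap is done — holds.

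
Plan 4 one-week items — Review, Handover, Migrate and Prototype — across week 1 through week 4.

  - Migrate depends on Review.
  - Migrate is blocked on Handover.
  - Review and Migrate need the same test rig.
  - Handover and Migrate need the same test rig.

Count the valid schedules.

56

Splitting on Review: it can be week 1 (24), week 2 (20), week 3 (12). Listing each branch's schedules as (Handover, Migrate, Prototype) by week number:
Review=week 1: (1,2,1) (1,2,2) (1,2,3) (1,2,4) (1,3,1) (1,3,2) (1,3,3) (1,3,4) (1,4,1) (1,4,2) (1,4,3) (1,4,4) (2,3,1) (2,3,2) (2,3,3) (2,3,4) (2,4,1) (2,4,2) (2,4,3) (2,4,4) (3,4,1) (3,4,2) (3,4,3) (3,4,4) — 24.
Review=week 2: (1,3,1) (1,3,2) (1,3,3) (1,3,4) (1,4,1) (1,4,2) (1,4,3) (1,4,4) (2,3,1) (2,3,2) (2,3,3) (2,3,4) (2,4,1) (2,4,2) (2,4,3) (2,4,4) (3,4,1) (3,4,2) (3,4,3) (3,4,4) — 20.
Review=week 3: (1,4,1) (1,4,2) (1,4,3) (1,4,4) (2,4,1) (2,4,2) (2,4,3) (2,4,4) (3,4,1) (3,4,2) (3,4,3) (3,4,4) — 12.
Summing: 24 + 20 + 12 = 56.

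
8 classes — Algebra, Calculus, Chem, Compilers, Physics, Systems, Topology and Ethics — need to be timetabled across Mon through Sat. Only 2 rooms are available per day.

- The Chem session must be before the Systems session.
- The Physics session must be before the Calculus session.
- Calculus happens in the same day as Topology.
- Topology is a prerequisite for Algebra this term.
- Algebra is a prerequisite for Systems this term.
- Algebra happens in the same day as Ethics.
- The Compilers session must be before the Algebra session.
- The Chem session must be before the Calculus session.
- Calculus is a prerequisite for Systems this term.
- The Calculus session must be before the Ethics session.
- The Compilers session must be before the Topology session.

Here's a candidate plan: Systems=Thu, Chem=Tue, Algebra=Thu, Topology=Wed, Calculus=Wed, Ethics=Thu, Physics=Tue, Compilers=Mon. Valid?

The Compilers session must be before the Topology session — holds.
Only 2 rooms are available per day — violated.
Topology is a prerequisite for Algebra this term — holds.
The Physics session must be before the Calculus session — holds.
The Chem session must be before the Systems session — holds.
The Calculus session must be before the Ethics session — holds.
The Compilers session must be before the Algebra session — holds.
Calculus is a prerequisite for Systems this term — holds.
Algebra is a prerequisite for Systems this term — violated.
Calculus happens in the same day as Topology — holds.
Algebra happens in the same day as Ethics — holds.
The Chem session must be before the Calculus session — holds.

No — it violates: Only 2 rooms are available per day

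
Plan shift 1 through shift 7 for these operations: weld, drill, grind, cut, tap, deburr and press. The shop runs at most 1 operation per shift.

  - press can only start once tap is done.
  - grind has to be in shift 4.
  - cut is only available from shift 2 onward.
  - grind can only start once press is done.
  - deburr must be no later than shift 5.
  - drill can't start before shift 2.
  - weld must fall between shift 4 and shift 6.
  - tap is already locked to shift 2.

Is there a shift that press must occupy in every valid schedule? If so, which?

tap is fixed at shift 2 and must come before press, so press is at least shift 3.
grind is fixed at shift 4 and must come after press, so press is at most shift 3.
So press must be shift 3.

shift 3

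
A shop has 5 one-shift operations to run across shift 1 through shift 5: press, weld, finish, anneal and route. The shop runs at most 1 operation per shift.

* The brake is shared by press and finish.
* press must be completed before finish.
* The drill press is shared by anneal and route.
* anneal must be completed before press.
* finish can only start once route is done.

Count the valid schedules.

15

Splitting on press: it can be shift 2 (3), shift 3 (6), shift 4 (6). Listing each branch's schedules as (weld, finish, anneal, route) by shift number:
press=shift 2: (3,5,1,4) (4,5,1,3) (5,4,1,3) — 3.
press=shift 3: (1,5,2,4) (2,5,1,4) (4,5,1,2) (4,5,2,1) (5,4,1,2) (5,4,2,1) — 6.
press=shift 4: (1,5,2,3) (1,5,3,2) (2,5,1,3) (2,5,3,1) (3,5,1,2) (3,5,2,1) — 6.
Summing: 3 + 6 + 6 = 15.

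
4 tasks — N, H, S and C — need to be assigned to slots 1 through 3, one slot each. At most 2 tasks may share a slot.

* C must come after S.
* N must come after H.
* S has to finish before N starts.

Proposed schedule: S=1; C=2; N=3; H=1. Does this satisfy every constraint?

Yes, all constraints hold

At most 2 tasks may share a slot — holds.
N must come after H — holds.
C must come after S — holds.
S has to finish before N starts — holds.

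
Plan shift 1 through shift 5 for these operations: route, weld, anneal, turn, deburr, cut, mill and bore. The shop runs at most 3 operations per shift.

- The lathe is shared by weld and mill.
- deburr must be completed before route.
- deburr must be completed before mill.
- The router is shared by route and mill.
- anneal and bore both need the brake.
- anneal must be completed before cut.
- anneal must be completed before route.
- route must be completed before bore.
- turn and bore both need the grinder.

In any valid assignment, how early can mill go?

Precedence pushes mill to at least shift 2.
mill at shift 2 is achievable: anneal in shift 1, cut in shift 2, deburr in shift 1, weld in shift 1, bore in shift 4, route in shift 3, turn in shift 2, mill in shift 2.

shift 2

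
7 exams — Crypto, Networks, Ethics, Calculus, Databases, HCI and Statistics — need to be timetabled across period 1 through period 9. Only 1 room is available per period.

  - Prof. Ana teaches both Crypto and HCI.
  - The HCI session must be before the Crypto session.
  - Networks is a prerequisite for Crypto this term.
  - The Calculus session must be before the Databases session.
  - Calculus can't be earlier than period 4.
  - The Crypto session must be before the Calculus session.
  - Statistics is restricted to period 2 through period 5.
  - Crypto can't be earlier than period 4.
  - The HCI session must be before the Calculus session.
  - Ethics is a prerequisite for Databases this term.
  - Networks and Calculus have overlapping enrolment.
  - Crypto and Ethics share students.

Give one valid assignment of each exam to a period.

Networks -> period 3; Databases -> period 7; Ethics -> period 6; HCI -> period 1; Calculus -> period 5; Statistics -> period 2; Crypto -> period 4

Checking: Crypto(period 4) before Calculus(period 5); Networks(period 3) before Crypto(period 4); HCI(period 1) before Calculus(period 5); Ethics(period 6) before Databases(period 7); HCI(period 1) before Crypto(period 4); Calculus(period 5) before Databases(period 7); Networks(period 3) != Calculus(period 5); Crypto(period 4) != HCI(period 1); Crypto(period 4) != Ethics(period 6); Statistics=period 2 in [period 2,period 5]; Calculus=period 5 in [period 4,period 9]; Crypto=period 4 in [period 4,period 9]; max 1 per period (cap 1).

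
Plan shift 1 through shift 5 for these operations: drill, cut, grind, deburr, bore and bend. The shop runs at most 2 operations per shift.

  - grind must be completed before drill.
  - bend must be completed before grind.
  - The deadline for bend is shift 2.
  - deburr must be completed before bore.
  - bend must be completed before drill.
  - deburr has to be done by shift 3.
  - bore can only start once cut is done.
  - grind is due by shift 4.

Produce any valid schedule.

deburr -> shift 1; grind -> shift 2; drill -> shift 3; cut -> shift 2; bore -> shift 3; bend -> shift 1

Checking: bend(shift 1) before grind(shift 2); grind(shift 2) before drill(shift 3); cut(shift 2) before bore(shift 3); deburr(shift 1) before bore(shift 3); bend(shift 1) before drill(shift 3); bend=shift 1 in [shift 1,shift 2]; grind=shift 2 in [shift 1,shift 4]; deburr=shift 1 in [shift 1,shift 3]; max 2 per shift (cap 2).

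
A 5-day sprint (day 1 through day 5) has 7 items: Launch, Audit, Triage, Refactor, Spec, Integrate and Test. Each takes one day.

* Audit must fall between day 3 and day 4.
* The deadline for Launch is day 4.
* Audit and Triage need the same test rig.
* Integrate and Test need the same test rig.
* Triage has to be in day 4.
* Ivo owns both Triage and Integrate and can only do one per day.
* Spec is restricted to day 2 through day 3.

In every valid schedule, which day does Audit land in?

day 3

Audit's window is day 3–day 4.
Triage is fixed at day 4, and Audit can't share a day with Triage.
So Audit must be day 3.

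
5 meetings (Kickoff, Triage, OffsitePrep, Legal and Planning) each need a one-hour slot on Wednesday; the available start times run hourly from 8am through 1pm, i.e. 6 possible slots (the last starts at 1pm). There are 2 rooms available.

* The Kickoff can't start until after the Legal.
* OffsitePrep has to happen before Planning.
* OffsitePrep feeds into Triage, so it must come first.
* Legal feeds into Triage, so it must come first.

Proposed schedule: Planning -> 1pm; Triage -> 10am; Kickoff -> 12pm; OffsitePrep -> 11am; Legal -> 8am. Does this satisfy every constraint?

Legal feeds into Triage, so it must come first — holds.
The Kickoff can't start until after the Legal — holds.
OffsitePrep has to happen before Planning — holds.
OffsitePrep feeds into Triage, so it must come first — violated.
There are 2 rooms available — holds.

Invalid. OffsitePrep feeds into Triage, so it must come first.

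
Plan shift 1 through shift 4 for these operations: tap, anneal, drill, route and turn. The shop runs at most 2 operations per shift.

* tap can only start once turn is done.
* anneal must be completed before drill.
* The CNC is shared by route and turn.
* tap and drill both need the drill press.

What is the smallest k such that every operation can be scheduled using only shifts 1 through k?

3 shifts

The precedence chain requires at least 2 distinct shifts.
With at most 2 per shift and 5 operations, at least 3 shifts are needed.
3 works (last occupied shift: shift 3): for example drill in shift 3; route in shift 2; turn in shift 1; tap in shift 2; anneal in shift 1.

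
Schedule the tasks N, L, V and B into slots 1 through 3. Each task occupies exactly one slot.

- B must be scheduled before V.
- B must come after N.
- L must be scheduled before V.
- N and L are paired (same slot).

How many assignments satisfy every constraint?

Enumerating: B -> 2, L -> 1, V -> 3, N -> 1.

1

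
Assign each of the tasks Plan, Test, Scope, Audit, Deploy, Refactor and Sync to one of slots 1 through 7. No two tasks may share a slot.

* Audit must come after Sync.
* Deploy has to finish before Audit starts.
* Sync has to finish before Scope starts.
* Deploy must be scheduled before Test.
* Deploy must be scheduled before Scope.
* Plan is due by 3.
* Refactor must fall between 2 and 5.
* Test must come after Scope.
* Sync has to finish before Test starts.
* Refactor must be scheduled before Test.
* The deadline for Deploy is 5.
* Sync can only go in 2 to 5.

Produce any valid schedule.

Test -> 6, Refactor -> 3, Sync -> 2, Deploy -> 4, Scope -> 5, Plan -> 1, Audit -> 7

Checking: Refactor(3) before Test(6); Deploy(4) before Scope(5); Deploy(4) before Audit(7); Sync(2) before Scope(5); Sync(2) before Audit(7); Deploy(4) before Test(6); Sync(2) before Test(6); Scope(5) before Test(6); Deploy=4 in [1,5]; Sync=2 in [2,5]; Refactor=3 in [2,5]; Plan=1 in [1,3]; max 1 per slot (cap 1).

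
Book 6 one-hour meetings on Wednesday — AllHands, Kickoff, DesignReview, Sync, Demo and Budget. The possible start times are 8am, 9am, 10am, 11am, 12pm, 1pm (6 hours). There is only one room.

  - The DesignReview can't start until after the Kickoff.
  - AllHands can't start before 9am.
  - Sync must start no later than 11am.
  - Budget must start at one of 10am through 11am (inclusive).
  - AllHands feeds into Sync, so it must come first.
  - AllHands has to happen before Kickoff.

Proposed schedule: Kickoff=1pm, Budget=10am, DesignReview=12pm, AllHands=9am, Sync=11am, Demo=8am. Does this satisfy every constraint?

No. The DesignReview can't start until after the Kickoff is not satisfied.

Sync must start no later than 11am — holds.
AllHands feeds into Sync, so it must come first — holds.
AllHands can't start before 9am — holds.
The DesignReview can't start until after the Kickoff — violated.
There is only one room — holds.
AllHands has to happen before Kickoff — holds.
Budget must start at one of 10am through 11am (inclusive) — holds.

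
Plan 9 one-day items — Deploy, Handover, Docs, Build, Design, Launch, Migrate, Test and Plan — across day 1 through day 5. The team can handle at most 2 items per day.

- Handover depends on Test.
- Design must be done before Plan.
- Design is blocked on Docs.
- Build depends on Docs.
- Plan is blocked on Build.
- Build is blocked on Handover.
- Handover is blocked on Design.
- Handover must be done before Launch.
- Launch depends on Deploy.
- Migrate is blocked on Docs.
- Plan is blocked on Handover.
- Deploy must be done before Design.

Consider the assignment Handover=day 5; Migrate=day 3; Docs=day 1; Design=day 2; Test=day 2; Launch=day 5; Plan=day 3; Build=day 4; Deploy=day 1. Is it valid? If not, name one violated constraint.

Handover is blocked on Design — holds.
Build is blocked on Handover — violated.
Plan is blocked on Build — violated.
Handover depends on Test — holds.
Design is blocked on Docs — holds.
Build depends on Docs — holds.
Deploy must be done before Design — holds.
The team can handle at most 2 items per day — holds.
Launch depends on Deploy — holds.
Handover must be done before Launch — violated.
Design must be done before Plan — holds.
Plan is blocked on Handover — violated.
Migrate is blocked on Docs — holds.

No. Plan is blocked on Handover is not satisfied.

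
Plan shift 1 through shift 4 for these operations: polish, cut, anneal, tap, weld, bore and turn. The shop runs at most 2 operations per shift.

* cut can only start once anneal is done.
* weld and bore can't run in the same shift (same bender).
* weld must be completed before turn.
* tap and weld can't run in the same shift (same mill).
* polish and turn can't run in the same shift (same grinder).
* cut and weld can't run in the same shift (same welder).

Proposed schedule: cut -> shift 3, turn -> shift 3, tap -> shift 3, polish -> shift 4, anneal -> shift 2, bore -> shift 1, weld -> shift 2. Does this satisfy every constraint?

weld and bore can't run in the same shift (same bender) — holds.
weld must be completed before turn — holds.
cut can only start once anneal is done — holds.
The shop runs at most 2 operations per shift — violated.
tap and weld can't run in the same shift (same mill) — holds.
polish and turn can't run in the same shift (same grinder) — holds.
cut and weld can't run in the same shift (same welder) — holds.

No. The shop runs at most 2 operations per shift is not satisfied.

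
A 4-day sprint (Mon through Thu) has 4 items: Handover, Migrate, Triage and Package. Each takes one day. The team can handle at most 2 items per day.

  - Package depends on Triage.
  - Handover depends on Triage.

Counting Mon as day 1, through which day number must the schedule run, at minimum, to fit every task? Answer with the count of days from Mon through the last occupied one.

2

The precedence chain requires at least 2 distinct days.
With at most 2 per day and 4 tasks, at least 2 days are needed.
2 works (last occupied day: Tue): for example Package=Tue, Handover=Tue, Triage=Mon, Migrate=Mon.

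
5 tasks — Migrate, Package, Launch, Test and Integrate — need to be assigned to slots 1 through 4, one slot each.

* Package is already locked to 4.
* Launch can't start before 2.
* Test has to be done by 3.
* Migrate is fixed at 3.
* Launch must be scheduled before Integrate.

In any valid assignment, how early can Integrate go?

Precedence pushes Integrate to at least 3.
Integrate at 3 is achievable: Test in 1; Integrate in 3; Migrate in 3; Package in 4; Launch in 2.

3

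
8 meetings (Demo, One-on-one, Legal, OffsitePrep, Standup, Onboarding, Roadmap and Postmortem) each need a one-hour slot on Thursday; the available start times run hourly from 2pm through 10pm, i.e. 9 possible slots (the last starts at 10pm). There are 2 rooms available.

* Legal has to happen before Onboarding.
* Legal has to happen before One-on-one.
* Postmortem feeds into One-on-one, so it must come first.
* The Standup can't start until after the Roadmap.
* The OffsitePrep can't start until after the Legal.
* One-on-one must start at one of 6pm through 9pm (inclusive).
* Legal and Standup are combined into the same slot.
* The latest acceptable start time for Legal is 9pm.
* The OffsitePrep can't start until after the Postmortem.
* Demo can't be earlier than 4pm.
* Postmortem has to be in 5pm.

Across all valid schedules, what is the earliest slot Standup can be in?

Precedence pushes Standup to at least 3pm; Standup must be in the same slot as Legal, which can't be after 8pm, so Standup is at most 8pm.
Standup at 3pm is achievable: Standup in 3pm; Legal in 3pm; Roadmap in 2pm; One-on-one in 6pm; Postmortem in 5pm; OffsitePrep in 6pm; Demo in 4pm; Onboarding in 4pm.

3pm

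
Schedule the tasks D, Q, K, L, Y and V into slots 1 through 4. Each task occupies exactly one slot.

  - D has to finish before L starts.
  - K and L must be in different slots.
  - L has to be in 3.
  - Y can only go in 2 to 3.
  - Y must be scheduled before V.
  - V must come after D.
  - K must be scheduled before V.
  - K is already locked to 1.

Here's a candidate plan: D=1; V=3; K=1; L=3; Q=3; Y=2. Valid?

L has to be in 3 — holds.
K is already locked to 1 — holds.
K must be scheduled before V — holds.
V must come after D — holds.
K and L must be in different slots — holds.
D has to finish before L starts — holds.
Y can only go in 2 to 3 — holds.
Y must be scheduled before V — holds.

Yes, all constraints hold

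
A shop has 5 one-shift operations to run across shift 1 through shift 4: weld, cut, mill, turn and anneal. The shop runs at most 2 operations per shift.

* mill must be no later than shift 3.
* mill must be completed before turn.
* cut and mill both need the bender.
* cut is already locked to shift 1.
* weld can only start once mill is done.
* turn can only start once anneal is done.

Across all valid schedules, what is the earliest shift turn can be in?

Precedence pushes turn to at least shift 2.
turn at shift 3 is achievable: turn -> shift 3, mill -> shift 2, cut -> shift 1, anneal -> shift 1, weld -> shift 3.
Nothing earlier works — the conflict and capacity constraints rule out every shift before shift 3.

shift 3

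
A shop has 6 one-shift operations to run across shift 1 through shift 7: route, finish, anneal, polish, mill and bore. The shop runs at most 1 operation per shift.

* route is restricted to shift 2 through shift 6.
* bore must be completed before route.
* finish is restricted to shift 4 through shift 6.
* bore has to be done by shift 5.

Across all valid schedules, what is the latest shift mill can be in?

mill at shift 7 is achievable: polish -> shift 5; mill -> shift 7; finish -> shift 4; anneal -> shift 3; bore -> shift 1; route -> shift 2.

shift 7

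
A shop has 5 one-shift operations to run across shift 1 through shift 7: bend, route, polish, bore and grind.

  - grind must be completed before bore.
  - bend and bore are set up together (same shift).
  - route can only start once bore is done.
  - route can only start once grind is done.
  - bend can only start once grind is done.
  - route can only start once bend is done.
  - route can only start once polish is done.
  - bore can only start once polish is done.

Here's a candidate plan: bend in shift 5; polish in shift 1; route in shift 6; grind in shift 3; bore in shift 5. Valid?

route can only start once bore is done — holds.
bend and bore are set up together (same shift) — holds.
route can only start once grind is done — holds.
grind must be completed before bore — holds.
route can only start once polish is done — holds.
bend can only start once grind is done — holds.
bore can only start once polish is done — holds.
route can only start once bend is done — holds.

Yes, all constraints hold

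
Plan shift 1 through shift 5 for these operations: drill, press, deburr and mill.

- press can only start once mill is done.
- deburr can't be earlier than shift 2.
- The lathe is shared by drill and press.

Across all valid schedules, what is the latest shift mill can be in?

Downstream work caps mill at shift 4.
mill at shift 4 is achievable: deburr -> shift 2, press -> shift 5, mill -> shift 4, drill -> shift 1.

shift 4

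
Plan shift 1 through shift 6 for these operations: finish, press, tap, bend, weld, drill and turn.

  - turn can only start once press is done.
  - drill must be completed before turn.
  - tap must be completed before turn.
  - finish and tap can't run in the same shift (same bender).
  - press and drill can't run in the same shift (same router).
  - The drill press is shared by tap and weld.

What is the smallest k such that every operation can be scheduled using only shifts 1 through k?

3 shifts

The precedence chain requires at least 2 distinct shifts.
Could 2 shifts be enough, i.e. nothing placed later than shift 2? No: turn must come after drill (at shift 1 or later) → {shift 2}; drill must come before turn (at shift 2 or earlier) → {shift 1}; press must come before turn (at shift 2 or earlier) → {shift 1}; drill can't share with press (shift 1) → nothing is left.
So 2 shifts is not enough.
3 works (last occupied shift: shift 3): for example bend in shift 1; press in shift 1; drill in shift 2; tap in shift 1; weld in shift 2; turn in shift 3; finish in shift 2.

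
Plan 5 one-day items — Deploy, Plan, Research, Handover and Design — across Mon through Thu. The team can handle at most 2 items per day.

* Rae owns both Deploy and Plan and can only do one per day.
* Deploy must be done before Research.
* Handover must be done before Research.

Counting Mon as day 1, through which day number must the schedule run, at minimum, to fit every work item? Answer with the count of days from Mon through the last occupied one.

3 days

The precedence chain requires at least 2 distinct days.
With at most 2 per day and 5 work items, at least 3 days are needed.
3 works (last occupied day: Wed): for example Handover in Mon; Design in Wed; Deploy in Mon; Research in Tue; Plan in Tue.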